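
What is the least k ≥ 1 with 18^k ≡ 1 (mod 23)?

11

The order of 18 must divide φ(23) = 23 − 1 = 22 = 2 · 11.
Divisors of 22: 1, 2, 11, 22.
Evaluate successive powers at the divisors of 22:
18^1 ≡ 18
18^2 ≡ 2
18^11 ≡ 1
The smallest such exponent is 11, so the order of 18 is 11.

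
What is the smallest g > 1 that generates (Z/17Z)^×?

3

φ(17) = 17 − 1 = 16 = 2^4.
g is a primitive root iff g^(16/q) ≢ 1 (mod 17) for each prime q ∈ {2}.
g = 2: 2^8 ≡ 1 — hits 1, so not a primitive root.
g = 3: 3^8 ≡ 16 — none is 1, so 3 is a primitive root.
The smallest primitive root modulo 17 is 3.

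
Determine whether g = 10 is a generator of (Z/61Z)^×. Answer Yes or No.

Yes

φ(61) = 61 − 1 = 60 = 2^2 · 3 · 5.
An element g generates (Z/61Z)^× iff g^(60/q) ≢ 1 (mod 61) for each prime q ∈ {2, 3, 5}.
10^30 ≡ 60 (mod 61)  [q = 2: ≢ 1 ✓]
10^20 ≡ 13 (mod 61)  [q = 3: ≢ 1 ✓]
10^12 ≡ 58 (mod 61)  [q = 5: ≢ 1 ✓]
All checks pass, so 10 has order 60 and is a primitive root modulo 61.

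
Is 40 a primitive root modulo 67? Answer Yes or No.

φ(67) = 67 − 1 = 66 = 2 · 3 · 11.
Test 40^(66/q) mod 67 for each prime factor q of 66:
40^33 ≡ 1 (mod 67)  [q = 2: ≡ 1 ✗]
40^22 ≡ 1 (mod 67)  [q = 3: ≡ 1 ✗]
40^6 ≡ 24 (mod 67)  [q = 11: ≢ 1 ✓]
40^33 ≡ 1 shows ord(40) | 33, strictly less than φ(67); not a primitive root.

No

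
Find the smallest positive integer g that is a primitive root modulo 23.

5

φ(23) = 23 − 1 = 22 = 2 · 11.
Test candidates g = 2, 3, … against the prime factors q ∈ {2, 11} of φ(23): g is a generator iff g^(22/q) ≢ 1 for every such q.
g = 2: 2^11 ≡ 1 — hits 1, so not a primitive root.
g = 3: 3^11 ≡ 1 — hits 1, so not a primitive root.
g = 4: 4^11 ≡ 1 — hits 1, so not a primitive root.
g = 5: 5^11 ≡ 22; 5^2 ≡ 2 — none is 1, so 5 is a primitive root.
So 5 is the smallest generator of (Z/23Z)^×.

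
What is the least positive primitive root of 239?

7

φ(239) = 239 − 1 = 238 = 2 · 7 · 17.
g is a primitive root iff g^(238/q) ≢ 1 (mod 239) for each prime q ∈ {2, 7, 17}.
g = 2: 2^119 ≡ 1 — hits 1, so not a primitive root.
g = 3: 3^119 ≡ 1 — hits 1, so not a primitive root.
g = 4: 4^119 ≡ 1 — hits 1, so not a primitive root.
g = 5: 5^119 ≡ 1 — hits 1, so not a primitive root.
g = 6: 6^119 ≡ 1 — hits 1, so not a primitive root.
g = 7: 7^119 ≡ 238; 7^34 ≡ 24; 7^14 ≡ 211 — none is 1, so 7 is a primitive root.
The smallest primitive root modulo 239 is 7.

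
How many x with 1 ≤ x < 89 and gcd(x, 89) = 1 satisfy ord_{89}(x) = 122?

0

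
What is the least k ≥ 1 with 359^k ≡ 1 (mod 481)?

12

Since 359 ∈ (Z/481Z)^×, its order divides φ(481) = φ(13·37) = (13−1)·(37−1) = 12·36 = 432 = 2^4 · 3^3.
Divisors of 432: 1, 2, 3, 4, 6, 8, 9, 12, 16, 18, 24, 27, 36, 48, 54, 72, 108, 144, 216, 432.
Test each divisor d:
359^1 ≡ 359 (mod 481)
359^2 ≡ 454 (mod 481)
359^3 ≡ 408 (mod 481)
359^4 ≡ 248 (mod 481)
359^6 ≡ 38 (mod 481)
359^8 ≡ 417 (mod 481)
359^9 ≡ 112 (mod 481)
359^12 ≡ 1 (mod 481) ✓
So ord_481(359) = 12.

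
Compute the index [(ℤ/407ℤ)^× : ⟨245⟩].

6

The order of 245 must divide φ(407) = φ(11·37) = (11−1)·(37−1) = 10·36 = 360 = 2^3 · 3^2 · 5.
Divisors of 360: 1, 2, 3, 4, 5, 6, 8, 9, 10, 12, 15, 18, 20, 24, 30, 36, 40, 45, 60, 72, 90, 120, 180, 360.
Evaluate successive powers at the divisors of 360:
245^1 ≡ 245
245^2 ≡ 196
245^3 ≡ 401
245^4 ≡ 158
245^5 ≡ 45
245^6 ≡ 36
245^8 ≡ 137
245^9 ≡ 191
245^10 ≡ 397
245^12 ≡ 75
245^15 ≡ 364
245^18 ≡ 258
245^20 ≡ 100
245^24 ≡ 334
245^30 ≡ 221
245^36 ≡ 223
245^40 ≡ 232
245^45 ≡ 265
245^60 ≡ 1
The order of 245 is 60, so the subgroup it generates has 60 elements.
[(Z/407Z)^× : ⟨245⟩] = 360/60 = 6.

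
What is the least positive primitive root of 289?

3

φ(289) = φ(17^2) = 17·(17−1) = 272 = 2^4 · 17.
Test candidates g = 2, 3, … against the prime factors q ∈ {2, 17} of φ(289): g is a generator iff g^(272/q) ≢ 1 for every such q.
g = 2: 2^136 ≡ 1 — hits 1, so not a primitive root.
g = 3: 3^136 ≡ 288; 3^16 ≡ 171 — none is 1, so 3 is a primitive root.
The smallest primitive root modulo 289 is 3.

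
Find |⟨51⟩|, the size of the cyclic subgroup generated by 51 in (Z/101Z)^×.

ord(51) | φ(101) = 101 − 1 = 100 = 2^2 · 5^2.
Divisors of 100: 1, 2, 4, 5, 10, 20, 25, 50, 100.
Check 51^d mod 101 for each divisor in increasing order:
51^1 ≡ 51 (mod 101)
51^2 ≡ 76 (mod 101)
51^4 ≡ 19 (mod 101)
51^5 ≡ 60 (mod 101)
51^10 ≡ 65 (mod 101)
51^20 ≡ 84 (mod 101)
51^25 ≡ 91 (mod 101)
51^50 ≡ 100 (mod 101)
51^100 ≡ 1 (mod 101) ✓
The smallest such exponent is 100, so the order of 51 is 100.

100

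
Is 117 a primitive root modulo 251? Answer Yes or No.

φ(251) = 251 − 1 = 250 = 2 · 5^3.
Test 117^(250/q) mod 251 for each prime factor q of 250:
117^125 ≡ 1 (mod 251)  [q = 2: ≡ 1 ✗]
117^50 ≡ 149 (mod 251)  [q = 5: ≢ 1 ✓]
117^125 ≡ 1 shows ord(117) | 125, strictly less than φ(251); not a primitive root.

No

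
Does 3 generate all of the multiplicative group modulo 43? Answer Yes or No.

Yes

φ(43) = 43 − 1 = 42 = 2 · 3 · 7.
Test 3^(42/q) mod 43 for each prime factor q of 42:
3^21 ≡ 42 (mod 43)  [q = 2: ≢ 1 ✓]
3^14 ≡ 36 (mod 43)  [q = 3: ≢ 1 ✓]
3^6 ≡ 41 (mod 43)  [q = 7: ≢ 1 ✓]
Every test exponent gives a nontrivial residue, hence 3 generates the full group.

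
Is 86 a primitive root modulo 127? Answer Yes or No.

Yes

φ(127) = 127 − 1 = 126 = 2 · 3^2 · 7.
An element g generates (Z/127Z)^× iff g^(126/q) ≢ 1 (mod 127) for each prime q ∈ {2, 3, 7}.
86^63 ≡ 126 (mod 127)  [q = 2: ≢ 1 ✓]
86^42 ≡ 19 (mod 127)  [q = 3: ≢ 1 ✓]
86^18 ≡ 64 (mod 127)  [q = 7: ≢ 1 ✓]
All checks pass, so 86 has order 126 and is a primitive root modulo 127.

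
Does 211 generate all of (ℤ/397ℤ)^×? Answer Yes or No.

Yes

φ(397) = 397 − 1 = 396 = 2^2 · 3^2 · 11.
It suffices to check that the order of 211 is not a proper divisor of 396: compute 211^(396/q) for q ∈ {2, 3, 11}.
211^198 ≡ 396 (mod 397)  [q = 2: ≢ 1 ✓]
211^132 ≡ 34 (mod 397)  [q = 3: ≢ 1 ✓]
211^36 ≡ 290 (mod 397)  [q = 11: ≢ 1 ✓]
All checks pass, so 211 has order 396 and is a primitive root modulo 397.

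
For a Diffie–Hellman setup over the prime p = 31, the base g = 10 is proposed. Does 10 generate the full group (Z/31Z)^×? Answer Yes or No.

No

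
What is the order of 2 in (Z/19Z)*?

By Lagrange's theorem, ord_19(2) divides φ(19) = 19 − 1 = 18 = 2 · 3^2.
Divisors of 18: 1, 2, 3, 6, 9, 18.
Test each divisor d:
2^1 ≡ 2 (mod 19)
2^2 ≡ 4 (mod 19)
2^3 ≡ 8 (mod 19)
2^6 ≡ 7 (mod 19)
2^9 ≡ 18 (mod 19)
2^18 ≡ 1 (mod 19) ✓
So ord_19(2) = 18.

18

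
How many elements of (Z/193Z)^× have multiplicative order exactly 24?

8

φ(193) = 193 − 1 = 192 = 2^6 · 3.
In a cyclic group of order 192, there are φ(d) elements of order d for each divisor d of 192, and zero for non-divisors.
24 = 2^3 · 3 divides 192, and φ(24) = 8.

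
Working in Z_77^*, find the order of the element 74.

The order of 74 must divide φ(77) = φ(7·11) = (7−1)·(11−1) = 6·10 = 60 = 2^2 · 3 · 5.
Divisors of 60: 1, 2, 3, 4, 5, 6, 10, 12, 15, 20, 30, 60.
Evaluate successive powers at the divisors of 60:
74^1 ≡ 74 (mod 77)
74^2 ≡ 9 (mod 77)
74^3 ≡ 50 (mod 77)
74^4 ≡ 4 (mod 77)
74^5 ≡ 65 (mod 77)
74^6 ≡ 36 (mod 77)
74^10 ≡ 67 (mod 77)
74^12 ≡ 64 (mod 77)
74^15 ≡ 43 (mod 77)
74^20 ≡ 23 (mod 77)
74^30 ≡ 1 (mod 77) ✓
Hence ord(74) = 30.

30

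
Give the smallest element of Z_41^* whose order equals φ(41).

6

φ(41) = 41 − 1 = 40 = 2^3 · 5.
g is a primitive root iff g^(40/q) ≢ 1 (mod 41) for each prime q ∈ {2, 5}.
g = 2: 2^20 ≡ 1 — hits 1, so not a primitive root.
g = 3: 3^20 ≡ 40; 3^8 ≡ 1 — hits 1, so not a primitive root.
g = 4: 4^20 ≡ 1 — hits 1, so not a primitive root.
g = 5: 5^20 ≡ 1 — hits 1, so not a primitive root.
g = 6: 6^20 ≡ 40; 6^8 ≡ 10 — none is 1, so 6 is a primitive root.
The smallest primitive root modulo 41 is 6.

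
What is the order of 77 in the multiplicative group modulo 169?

26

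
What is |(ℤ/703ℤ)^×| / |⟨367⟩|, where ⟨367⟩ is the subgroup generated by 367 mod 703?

72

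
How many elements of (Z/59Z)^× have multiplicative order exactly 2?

1

φ(59) = 59 − 1 = 58 = 2 · 29.
(Z/59Z)^× is cyclic (|G| = 58); a cyclic group of order m has exactly φ(d) elements of each order d | m, and none otherwise.
2 | 58, and φ(2) = 2 − 1 = 1.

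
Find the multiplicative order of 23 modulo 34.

16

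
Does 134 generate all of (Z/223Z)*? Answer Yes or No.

Yes

φ(223) = 223 − 1 = 222 = 2 · 3 · 37.
It suffices to check that the order of 134 is not a proper divisor of 222: compute 134^(222/q) for q ∈ {2, 3, 37}.
134^111 ≡ 222 (mod 223)  [q = 2: ≢ 1 ✓]
134^74 ≡ 183 (mod 223)  [q = 3: ≢ 1 ✓]
134^6 ≡ 119 (mod 223)  [q = 37: ≢ 1 ✓]
Every test exponent gives a nontrivial residue, hence 134 generates the full group.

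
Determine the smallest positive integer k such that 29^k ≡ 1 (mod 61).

12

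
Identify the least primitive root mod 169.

2

φ(169) = φ(13^2) = 13·(13−1) = 156 = 2^2 · 3 · 13.
Test candidates g = 2, 3, … against the prime factors q ∈ {2, 3, 13} of φ(169): g is a generator iff g^(156/q) ≢ 1 for every such q.
g = 2: 2^78 ≡ 168; 2^52 ≡ 146; 2^12 ≡ 40 — none is 1, so 2 is a primitive root.
The smallest primitive root modulo 169 is 2.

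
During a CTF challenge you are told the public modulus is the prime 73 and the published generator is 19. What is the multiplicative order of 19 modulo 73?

36

Since 19 ∈ (Z/73Z)^×, its order divides φ(73) = 73 − 1 = 72 = 2^3 · 3^2.
Divisors of 72: 1, 2, 3, 4, 6, 8, 9, 12, 18, 24, 36, 72.
Test each divisor d:
19^1 ≡ 19 (mod 73)
19^2 ≡ 69 (mod 73)
19^3 ≡ 70 (mod 73)
19^4 ≡ 16 (mod 73)
19^6 ≡ 9 (mod 73)
19^8 ≡ 37 (mod 73)
19^9 ≡ 46 (mod 73)
19^12 ≡ 8 (mod 73)
19^18 ≡ 72 (mod 73)
19^24 ≡ 64 (mod 73)
19^36 ≡ 1 (mod 73) ✓
So ord_73(19) = 36.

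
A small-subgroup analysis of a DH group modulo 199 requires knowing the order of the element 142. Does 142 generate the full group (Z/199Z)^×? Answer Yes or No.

φ(199) = 199 − 1 = 198 = 2 · 3^2 · 11.
Test 142^(198/q) mod 199 for each prime factor q of 198:
142^99 ≡ 198 (mod 199)  [q = 2: ≢ 1 ✓]
142^66 ≡ 92 (mod 199)  [q = 3: ≢ 1 ✓]
142^18 ≡ 125 (mod 199)  [q = 11: ≢ 1 ✓]
Every test exponent gives a nontrivial residue, hence 142 generates the full group.

Yes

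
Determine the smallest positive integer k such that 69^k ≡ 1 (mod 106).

The order of 69 must divide φ(106) = φ(2)·φ(53) = 1·52 = 52 = 2^2 · 13.
Divisors of 52: 1, 2, 4, 13, 26, 52.
Compute 69^d (mod 106) for the divisors d until we hit 1:
69^1 ≡ 69 (mod 106)
69^2 ≡ 97 (mod 106)
69^4 ≡ 81 (mod 106)
69^13 ≡ 1 (mod 106) ✓
Hence ord(69) = 13.

13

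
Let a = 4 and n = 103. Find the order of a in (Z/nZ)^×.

Since 4 ∈ (Z/103Z)^×, its order divides φ(103) = 103 − 1 = 102 = 2 · 3 · 17.
Divisors of 102: 1, 2, 3, 6, 17, 34, 51, 102.
Compute 4^d (mod 103) for the divisors d until we hit 1:
4^1 ≡ 4
4^2 ≡ 16
4^3 ≡ 64
4^6 ≡ 79
4^17 ≡ 46
4^34 ≡ 56
4^51 ≡ 1
So ord_103(4) = 51.

51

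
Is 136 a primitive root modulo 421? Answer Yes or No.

φ(421) = 421 − 1 = 420 = 2^2 · 3 · 5 · 7.
An element g generates (Z/421Z)^× iff g^(420/q) ≢ 1 (mod 421) for each prime q ∈ {2, 3, 5, 7}.
136^210 ≡ 420 (mod 421)  [q = 2: ≢ 1 ✓]
136^140 ≡ 400 (mod 421)  [q = 3: ≢ 1 ✓]
136^84 ≡ 252 (mod 421)  [q = 5: ≢ 1 ✓]
136^60 ≡ 75 (mod 421)  [q = 7: ≢ 1 ✓]
All checks pass, so 136 has order 420 and is a primitive root modulo 421.

Yes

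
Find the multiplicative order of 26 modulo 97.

ord(26) | φ(97) = 97 − 1 = 96 = 2^5 · 3.
Divisors of 96: 1, 2, 3, 4, 6, 8, 12, 16, 24, 32, 48, 96.
Check 26^d mod 97 for each divisor in increasing order:
26^1 ≡ 26
26^2 ≡ 94
26^3 ≡ 19
26^4 ≡ 9
26^6 ≡ 70
26^8 ≡ 81
26^12 ≡ 50
26^16 ≡ 62
26^24 ≡ 75
26^32 ≡ 61
26^48 ≡ 96
26^96 ≡ 1
Therefore the multiplicative order of 26 modulo 97 is 96.

96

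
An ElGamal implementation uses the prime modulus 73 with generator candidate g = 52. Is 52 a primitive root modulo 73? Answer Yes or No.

φ(73) = 73 − 1 = 72 = 2^3 · 3^2.
An element g generates (Z/73Z)^× iff g^(72/q) ≢ 1 (mod 73) for each prime q ∈ {2, 3}.
52^36 ≡ 72 (mod 73)  [q = 2: ≢ 1 ✓]
52^24 ≡ 1 (mod 73)  [q = 3: ≡ 1 ✗]
Since 52^24 ≡ 1, the order of 52 divides 24 < 72, so 52 is not a primitive root.

No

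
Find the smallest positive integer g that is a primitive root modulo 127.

3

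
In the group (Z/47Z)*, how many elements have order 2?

1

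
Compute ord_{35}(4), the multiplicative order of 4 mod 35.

By Lagrange's theorem, ord_35(4) divides φ(35) = φ(5·7) = (5−1)·(7−1) = 4·6 = 24 = 2^3 · 3.
Divisors of 24: 1, 2, 3, 4, 6, 8, 12, 24.
Evaluate successive powers at the divisors of 24:
4^1 ≡ 4
4^2 ≡ 16
4^3 ≡ 29
4^4 ≡ 11
4^6 ≡ 1
The smallest such exponent is 6, so the order of 4 is 6.

6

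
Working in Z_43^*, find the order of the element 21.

ord(21) | φ(43) = 43 − 1 = 42 = 2 · 3 · 7.
Divisors of 42: 1, 2, 3, 6, 7, 14, 21, 42.
Compute 21^d (mod 43) for the divisors d until we hit 1:
21^1 ≡ 21 (mod 43)
21^2 ≡ 11 (mod 43)
21^3 ≡ 16 (mod 43)
21^6 ≡ 41 (mod 43)
21^7 ≡ 1 (mod 43) ✓
So ord_43(21) = 7.

7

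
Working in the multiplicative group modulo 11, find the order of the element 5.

5

By Lagrange's theorem, ord_11(5) divides φ(11) = 11 − 1 = 10 = 2 · 5.
Divisors of 10: 1, 2, 5, 10.
Test each divisor d:
5^1 ≡ 5 (mod 11)
5^2 ≡ 3 (mod 11)
5^5 ≡ 1 (mod 11) ✓
The smallest such exponent is 5, so the order of 5 is 5.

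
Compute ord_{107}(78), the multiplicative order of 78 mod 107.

106

By Lagrange's theorem, ord_107(78) divides φ(107) = 107 − 1 = 106 = 2 · 53.
Divisors of 106: 1, 2, 53, 106.
Evaluate successive powers at the divisors of 106:
78^1 ≡ 78
78^2 ≡ 92
78^53 ≡ 106
78^106 ≡ 1
So ord_107(78) = 106.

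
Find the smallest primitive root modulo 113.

3

φ(113) = 113 − 1 = 112 = 2^4 · 7.
g is a primitive root iff g^(112/q) ≢ 1 (mod 113) for each prime q ∈ {2, 7}.
g = 2: 2^56 ≡ 1 — hits 1, so not a primitive root.
g = 3: 3^56 ≡ 112; 3^16 ≡ 49 — none is 1, so 3 is a primitive root.
So 3 is the smallest generator of (Z/113Z)^×.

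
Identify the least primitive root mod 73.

5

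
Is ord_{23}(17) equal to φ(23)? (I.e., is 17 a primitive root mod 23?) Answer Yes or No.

Yes

φ(23) = 23 − 1 = 22 = 2 · 11.
An element g generates (Z/23Z)^× iff g^(22/q) ≢ 1 (mod 23) for each prime q ∈ {2, 11}.
17^11 ≡ 22 (mod 23)  [q = 2: ≢ 1 ✓]
17^2 ≡ 13 (mod 23)  [q = 11: ≢ 1 ✓]
Every test exponent gives a nontrivial residue, hence 17 generates the full group.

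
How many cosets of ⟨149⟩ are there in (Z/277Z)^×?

Since 149 ∈ (Z/277Z)^×, its order divides φ(277) = 277 − 1 = 276 = 2^2 · 3 · 23.
Divisors of 276: 1, 2, 3, 4, 6, 12, 23, 46, 69, 92, 138, 276.
Test each divisor d:
149^1 ≡ 149 (mod 277)
149^2 ≡ 41 (mod 277)
149^3 ≡ 15 (mod 277)
149^4 ≡ 19 (mod 277)
149^6 ≡ 225 (mod 277)
149^12 ≡ 211 (mod 277)
149^23 ≡ 217 (mod 277)
149^46 ≡ 276 (mod 277)
149^69 ≡ 60 (mod 277)
149^92 ≡ 1 (mod 277) ✓
Thus |⟨149⟩| = ord(149) = 92.
Index = |(Z/277Z)^×| / |⟨149⟩| = 276 / 92 = 3.

3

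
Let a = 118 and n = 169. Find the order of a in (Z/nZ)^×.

ord(118) | φ(169) = φ(13^2) = 13·(13−1) = 156 = 2^2 · 3 · 13.
Divisors of 156: 1, 2, 3, 4, 6, 12, 13, 26, 39, 52, 78, 156.
Test each divisor d:
118^1 ≡ 118 (mod 169)
118^2 ≡ 66 (mod 169)
118^3 ≡ 14 (mod 169)
118^4 ≡ 131 (mod 169)
118^6 ≡ 27 (mod 169)
118^12 ≡ 53 (mod 169)
118^13 ≡ 1 (mod 169) ✓
Therefore the multiplicative order of 118 modulo 169 is 13.

13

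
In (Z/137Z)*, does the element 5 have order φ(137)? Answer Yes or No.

Yes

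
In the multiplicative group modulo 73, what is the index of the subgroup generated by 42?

Since 42 ∈ (Z/73Z)^×, its order divides φ(73) = 73 − 1 = 72 = 2^3 · 3^2.
Divisors of 72: 1, 2, 3, 4, 6, 8, 9, 12, 18, 24, 36, 72.
Compute 42^d (mod 73) for the divisors d until we hit 1:
42^1 ≡ 42
42^2 ≡ 12
42^3 ≡ 66
42^4 ≡ 71
42^6 ≡ 49
42^8 ≡ 4
42^9 ≡ 22
42^12 ≡ 65
42^18 ≡ 46
42^24 ≡ 64
42^36 ≡ 72
42^72 ≡ 1
Thus |⟨42⟩| = ord(42) = 72.
Index = |(Z/73Z)^×| / |⟨42⟩| = 72 / 72 = 1.

1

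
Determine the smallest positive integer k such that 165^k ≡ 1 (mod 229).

ord(165) | φ(229) = 229 − 1 = 228 = 2^2 · 3 · 19.
Divisors of 228: 1, 2, 3, 4, 6, 12, 19, 38, 57, 76, 114, 228.
Compute 165^d (mod 229) for the divisors d until we hit 1:
165^1 ≡ 165 (mod 229)
165^2 ≡ 203 (mod 229)
165^3 ≡ 61 (mod 229)
165^4 ≡ 218 (mod 229)
165^6 ≡ 57 (mod 229)
165^12 ≡ 43 (mod 229)
165^19 ≡ 1 (mod 229) ✓
Hence ord(165) = 19.

19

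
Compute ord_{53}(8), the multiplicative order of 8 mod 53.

By Lagrange's theorem, ord_53(8) divides φ(53) = 53 − 1 = 52 = 2^2 · 13.
Divisors of 52: 1, 2, 4, 13, 26, 52.
Check 8^d mod 53 for each divisor in increasing order:
8^1 ≡ 8
8^2 ≡ 11
8^4 ≡ 15
8^13 ≡ 23
8^26 ≡ 52
8^52 ≡ 1
So ord_53(8) = 52.

52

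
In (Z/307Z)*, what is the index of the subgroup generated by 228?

3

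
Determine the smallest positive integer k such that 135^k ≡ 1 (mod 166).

82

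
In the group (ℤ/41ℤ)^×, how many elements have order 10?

φ(41) = 41 − 1 = 40 = 2^3 · 5.
(Z/41Z)^× is cyclic (|G| = 40); a cyclic group of order m has exactly φ(d) elements of each order d | m, and none otherwise.
10 = 2 · 5 divides 40, and φ(10) = 4.

4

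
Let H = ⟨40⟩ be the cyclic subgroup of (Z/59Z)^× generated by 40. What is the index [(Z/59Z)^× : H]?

By Lagrange's theorem, ord_59(40) divides φ(59) = 59 − 1 = 58 = 2 · 29.
Divisors of 58: 1, 2, 29, 58.
Compute 40^d (mod 59) for the divisors d until we hit 1:
40^1 ≡ 40 (mod 59)
40^2 ≡ 7 (mod 59)
40^29 ≡ 58 (mod 59)
40^58 ≡ 1 (mod 59) ✓
So ord_59(40) = 58, hence |⟨40⟩| = 58.
Index = |(Z/59Z)^×| / |⟨40⟩| = 58 / 58 = 1.

1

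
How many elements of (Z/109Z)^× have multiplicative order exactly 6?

2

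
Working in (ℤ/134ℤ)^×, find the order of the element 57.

ord(57) | φ(134) = φ(2)·φ(67) = 1·66 = 66 = 2 · 3 · 11.
Divisors of 66: 1, 2, 3, 6, 11, 22, 33, 66.
Evaluate successive powers at the divisors of 66:
57^1 ≡ 57
57^2 ≡ 33
57^3 ≡ 5
57^6 ≡ 25
57^11 ≡ 105
57^22 ≡ 37
57^33 ≡ 133
57^66 ≡ 1
So ord_134(57) = 66.

66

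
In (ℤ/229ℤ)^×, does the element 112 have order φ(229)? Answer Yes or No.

Yes

φ(229) = 229 − 1 = 228 = 2^2 · 3 · 19.
An element g generates (Z/229Z)^× iff g^(228/q) ≢ 1 (mod 229) for each prime q ∈ {2, 3, 19}.
112^114 ≡ 228 (mod 229)  [q = 2: ≢ 1 ✓]
112^76 ≡ 94 (mod 229)  [q = 3: ≢ 1 ✓]
112^12 ≡ 165 (mod 229)  [q = 19: ≢ 1 ✓]
Every test exponent gives a nontrivial residue, hence 112 generates the full group.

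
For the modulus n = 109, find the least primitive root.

φ(109) = 109 − 1 = 108 = 2^2 · 3^3.
Test candidates g = 2, 3, … against the prime factors q ∈ {2, 3} of φ(109): g is a generator iff g^(108/q) ≢ 1 for every such q.
g = 2: 2^54 ≡ 108; 2^36 ≡ 1 — hits 1, so not a primitive root.
g = 3: 3^54 ≡ 1 — hits 1, so not a primitive root.
g = 4: 4^54 ≡ 1 — hits 1, so not a primitive root.
g = 5: 5^54 ≡ 1 — hits 1, so not a primitive root.
g = 6: 6^54 ≡ 108; 6^36 ≡ 63 — none is 1, so 6 is a primitive root.
Hence the least primitive root of 109 is 6.

6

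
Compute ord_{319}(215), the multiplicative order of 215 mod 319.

By Lagrange's theorem, ord_319(215) divides φ(319) = φ(11·29) = (11−1)·(29−1) = 10·28 = 280 = 2^3 · 5 · 7.
Divisors of 280: 1, 2, 4, 5, 7, 8, 10, 14, 20, 28, 35, 40, 56, 70, 140, 280.
Evaluate successive powers at the divisors of 280:
215^1 ≡ 215
215^2 ≡ 289
215^4 ≡ 262
215^5 ≡ 186
215^7 ≡ 162
215^8 ≡ 59
215^10 ≡ 144
215^14 ≡ 86
215^20 ≡ 1
The smallest such exponent is 20, so the order of 215 is 20.

20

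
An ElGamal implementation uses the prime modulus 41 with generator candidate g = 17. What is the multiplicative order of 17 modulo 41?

By Lagrange's theorem, ord_41(17) divides φ(41) = 41 − 1 = 40 = 2^3 · 5.
Divisors of 40: 1, 2, 4, 5, 8, 10, 20, 40.
Evaluate successive powers at the divisors of 40:
17^1 ≡ 17 (mod 41)
17^2 ≡ 2 (mod 41)
17^4 ≡ 4 (mod 41)
17^5 ≡ 27 (mod 41)
17^8 ≡ 16 (mod 41)
17^10 ≡ 32 (mod 41)
17^20 ≡ 40 (mod 41)
17^40 ≡ 1 (mod 41) ✓
So ord_41(17) = 40.

40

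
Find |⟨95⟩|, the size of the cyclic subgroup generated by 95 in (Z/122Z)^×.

5

By Lagrange's theorem, ord_122(95) divides φ(122) = φ(2)·φ(61) = 1·60 = 60 = 2^2 · 3 · 5.
Divisors of 60: 1, 2, 3, 4, 5, 6, 10, 12, 15, 20, 30, 60.
Test each divisor d:
95^1 ≡ 95
95^2 ≡ 119
95^3 ≡ 81
95^4 ≡ 9
95^5 ≡ 1
So ord_122(95) = 5.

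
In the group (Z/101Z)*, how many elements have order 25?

φ(101) = 101 − 1 = 100 = 2^2 · 5^2.
In a cyclic group of order 100, there are φ(d) elements of order d for each divisor d of 100, and zero for non-divisors.
25 = 5^2 divides 100, and φ(25) = 20.

20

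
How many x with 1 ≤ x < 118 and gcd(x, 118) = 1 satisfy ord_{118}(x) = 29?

φ(118) = φ(2)·φ(59) = 1·58 = 58 = 2 · 29.
In a cyclic group of order 58, there are φ(d) elements of order d for each divisor d of 58, and zero for non-divisors.
29 | 58, and φ(29) = 29 − 1 = 28.

28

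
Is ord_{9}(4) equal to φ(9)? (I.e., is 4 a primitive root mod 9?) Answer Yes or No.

φ(9) = φ(3^2) = 3·(3−1) = 6 = 2 · 3.
4 is a primitive root mod 9 iff 4^(φ(9)/q) ≢ 1 for every prime q | φ(9), i.e. q ∈ {2, 3}.
4^3 ≡ 1 (mod 9)  [q = 2: ≡ 1 ✗]
4^2 ≡ 7 (mod 9)  [q = 3: ≢ 1 ✓]
Since 4^3 ≡ 1, the order of 4 divides 3 < 6, so 4 is not a primitive root.

No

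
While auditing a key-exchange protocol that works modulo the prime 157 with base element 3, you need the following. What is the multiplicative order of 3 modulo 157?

Since 3 ∈ (Z/157Z)^×, its order divides φ(157) = 157 − 1 = 156 = 2^2 · 3 · 13.
Divisors of 156: 1, 2, 3, 4, 6, 12, 13, 26, 39, 52, 78, 156.
Evaluate successive powers at the divisors of 156:
3^1 ≡ 3
3^2 ≡ 9
3^3 ≡ 27
3^4 ≡ 81
3^6 ≡ 101
3^12 ≡ 153
3^13 ≡ 145
3^26 ≡ 144
3^39 ≡ 156
3^52 ≡ 12
3^78 ≡ 1
The smallest such exponent is 78, so the order of 3 is 78.

78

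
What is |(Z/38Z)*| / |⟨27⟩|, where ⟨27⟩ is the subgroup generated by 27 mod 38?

The order of 27 must divide φ(38) = φ(2)·φ(19) = 1·18 = 18 = 2 · 3^2.
Divisors of 18: 1, 2, 3, 6, 9, 18.
Check 27^d mod 38 for each divisor in increasing order:
27^1 ≡ 27
27^2 ≡ 7
27^3 ≡ 37
27^6 ≡ 1
The order of 27 is 6, so the subgroup it generates has 6 elements.
[(Z/38Z)^× : ⟨27⟩] = 18/6 = 3.

3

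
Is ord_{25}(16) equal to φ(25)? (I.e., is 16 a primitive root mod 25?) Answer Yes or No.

φ(25) = φ(5^2) = 5·(5−1) = 20 = 2^2 · 5.
16 is a primitive root mod 25 iff 16^(φ(25)/q) ≢ 1 for every prime q | φ(25), i.e. q ∈ {2, 5}.
16^10 ≡ 1 (mod 25)  [q = 2: ≡ 1 ✗]
16^4 ≡ 11 (mod 25)  [q = 5: ≢ 1 ✓]
16^10 ≡ 1 shows ord(16) | 10, strictly less than φ(25); not a primitive root.

No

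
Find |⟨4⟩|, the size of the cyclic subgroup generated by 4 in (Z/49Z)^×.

21

By Lagrange's theorem, ord_49(4) divides φ(49) = φ(7^2) = 7·(7−1) = 42 = 2 · 3 · 7.
Divisors of 42: 1, 2, 3, 6, 7, 14, 21, 42.
Compute 4^d (mod 49) for the divisors d until we hit 1:
4^1 ≡ 4 (mod 49)
4^2 ≡ 16 (mod 49)
4^3 ≡ 15 (mod 49)
4^6 ≡ 29 (mod 49)
4^7 ≡ 18 (mod 49)
4^14 ≡ 30 (mod 49)
4^21 ≡ 1 (mod 49) ✓
Hence ord(4) = 21.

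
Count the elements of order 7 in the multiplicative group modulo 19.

φ(19) = 19 − 1 = 18 = 2 · 3^2.
Since (Z/19Z)^× is cyclic of order 18, the number of elements of order d is φ(d) when d | 18 and 0 otherwise.
Here 18 is not a multiple of 7, so there are no elements of order 7.

0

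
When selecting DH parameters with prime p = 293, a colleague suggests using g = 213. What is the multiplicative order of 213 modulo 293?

292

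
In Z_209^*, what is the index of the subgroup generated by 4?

By Lagrange's theorem, ord_209(4) divides φ(209) = φ(11·19) = (11−1)·(19−1) = 10·18 = 180 = 2^2 · 3^2 · 5.
Divisors of 180: 1, 2, 3, 4, 5, 6, 9, 10, 12, 15, 18, 20, 30, 36, 45, 60, 90, 180.
Compute 4^d (mod 209) for the divisors d until we hit 1:
4^1 ≡ 4 (mod 209)
4^2 ≡ 16 (mod 209)
4^3 ≡ 64 (mod 209)
4^4 ≡ 47 (mod 209)
4^5 ≡ 188 (mod 209)
4^6 ≡ 125 (mod 209)
4^9 ≡ 58 (mod 209)
4^10 ≡ 23 (mod 209)
4^12 ≡ 159 (mod 209)
4^15 ≡ 144 (mod 209)
4^18 ≡ 20 (mod 209)
4^20 ≡ 111 (mod 209)
4^30 ≡ 45 (mod 209)
4^36 ≡ 191 (mod 209)
4^45 ≡ 1 (mod 209) ✓
So ord_209(4) = 45, hence |⟨4⟩| = 45.
The index is φ(209) / ord(4) = 180 / 45 = 4.

4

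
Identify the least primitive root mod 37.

φ(37) = 37 − 1 = 36 = 2^2 · 3^2.
Test candidates g = 2, 3, … against the prime factors q ∈ {2, 3} of φ(37): g is a generator iff g^(36/q) ≢ 1 for every such q.
g = 2: 2^18 ≡ 36; 2^12 ≡ 26 — none is 1, so 2 is a primitive root.
The smallest primitive root modulo 37 is 2.

2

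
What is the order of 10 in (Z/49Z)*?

42

Since 10 ∈ (Z/49Z)^×, its order divides φ(49) = φ(7^2) = 7·(7−1) = 42 = 2 · 3 · 7.
Divisors of 42: 1, 2, 3, 6, 7, 14, 21, 42.
Compute 10^d (mod 49) for the divisors d until we hit 1:
10^1 ≡ 10
10^2 ≡ 2
10^3 ≡ 20
10^6 ≡ 8
10^7 ≡ 31
10^14 ≡ 30
10^21 ≡ 48
10^42 ≡ 1
Therefore the multiplicative order of 10 modulo 49 is 42.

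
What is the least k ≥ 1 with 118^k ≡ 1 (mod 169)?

13

By Lagrange's theorem, ord_169(118) divides φ(169) = φ(13^2) = 13·(13−1) = 156 = 2^2 · 3 · 13.
Divisors of 156: 1, 2, 3, 4, 6, 12, 13, 26, 39, 52, 78, 156.
Evaluate successive powers at the divisors of 156:
118^1 ≡ 118
118^2 ≡ 66
118^3 ≡ 14
118^4 ≡ 131
118^6 ≡ 27
118^12 ≡ 53
118^13 ≡ 1
Therefore the multiplicative order of 118 modulo 169 is 13.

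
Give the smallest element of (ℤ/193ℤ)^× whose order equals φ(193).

5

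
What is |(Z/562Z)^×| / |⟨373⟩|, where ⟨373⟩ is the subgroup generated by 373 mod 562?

By Lagrange's theorem, ord_562(373) divides φ(562) = φ(2)·φ(281) = 1·280 = 280 = 2^3 · 5 · 7.
Divisors of 280: 1, 2, 4, 5, 7, 8, 10, 14, 20, 28, 35, 40, 56, 70, 140, 280.
Test each divisor d:
373^1 ≡ 373
373^2 ≡ 315
373^4 ≡ 313
373^5 ≡ 415
373^7 ≡ 341
373^8 ≡ 181
373^10 ≡ 253
373^14 ≡ 509
373^20 ≡ 503
373^28 ≡ 561
373^35 ≡ 221
373^40 ≡ 109
373^56 ≡ 1
So ord_562(373) = 56, hence |⟨373⟩| = 56.
Index = |(Z/562Z)^×| / |⟨373⟩| = 280 / 56 = 5.

5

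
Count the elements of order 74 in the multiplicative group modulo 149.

36

φ(149) = 149 − 1 = 148 = 2^2 · 37.
(Z/149Z)^× is cyclic (|G| = 148); a cyclic group of order m has exactly φ(d) elements of each order d | m, and none otherwise.
74 = 2 · 37 divides 148, and φ(74) = 36.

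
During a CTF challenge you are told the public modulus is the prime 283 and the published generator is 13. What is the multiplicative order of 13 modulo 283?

The order of 13 must divide φ(283) = 283 − 1 = 282 = 2 · 3 · 47.
Divisors of 282: 1, 2, 3, 6, 47, 94, 141, 282.
Compute 13^d (mod 283) for the divisors d until we hit 1:
13^1 ≡ 13 (mod 283)
13^2 ≡ 169 (mod 283)
13^3 ≡ 216 (mod 283)
13^6 ≡ 244 (mod 283)
13^47 ≡ 238 (mod 283)
13^94 ≡ 44 (mod 283)
13^141 ≡ 1 (mod 283) ✓
Hence ord(13) = 141.

141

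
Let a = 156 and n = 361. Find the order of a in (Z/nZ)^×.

171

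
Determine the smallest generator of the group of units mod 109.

6

φ(109) = 109 − 1 = 108 = 2^2 · 3^3.
Test candidates g = 2, 3, … against the prime factors q ∈ {2, 3} of φ(109): g is a generator iff g^(108/q) ≢ 1 for every such q.
g = 2: 2^54 ≡ 108; 2^36 ≡ 1 — hits 1, so not a primitive root.
g = 3: 3^54 ≡ 1 — hits 1, so not a primitive root.
g = 4: 4^54 ≡ 1 — hits 1, so not a primitive root.
g = 5: 5^54 ≡ 1 — hits 1, so not a primitive root.
g = 6: 6^54 ≡ 108; 6^36 ≡ 63 — none is 1, so 6 is a primitive root.
The smallest primitive root modulo 109 is 6.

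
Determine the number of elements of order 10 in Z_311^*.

φ(311) = 311 − 1 = 310 = 2 · 5 · 31.
(Z/311Z)^× is cyclic (|G| = 310); a cyclic group of order m has exactly φ(d) elements of each order d | m, and none otherwise.
10 = 2 · 5 divides 310, and φ(10) = 4.

4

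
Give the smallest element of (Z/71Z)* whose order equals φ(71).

φ(71) = 71 − 1 = 70 = 2 · 5 · 7.
Test candidates g = 2, 3, … against the prime factors q ∈ {2, 5, 7} of φ(71): g is a generator iff g^(70/q) ≢ 1 for every such q.
g = 2: 2^35 ≡ 1 — hits 1, so not a primitive root.
g = 3: 3^35 ≡ 1 — hits 1, so not a primitive root.
g = 4: 4^35 ≡ 1 — hits 1, so not a primitive root.
g = 5: 5^35 ≡ 1 — hits 1, so not a primitive root.
g = 6: 6^35 ≡ 1 — hits 1, so not a primitive root.
g = 7: 7^35 ≡ 70; 7^14 ≡ 54; 7^10 ≡ 45 — none is 1, so 7 is a primitive root.
Hence the least primitive root of 71 is 7.

7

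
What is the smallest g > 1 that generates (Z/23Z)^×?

5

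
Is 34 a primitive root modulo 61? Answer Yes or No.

No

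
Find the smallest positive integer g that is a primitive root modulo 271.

6

φ(271) = 271 − 1 = 270 = 2 · 3^3 · 5.
g is a primitive root iff g^(270/q) ≢ 1 (mod 271) for each prime q ∈ {2, 3, 5}.
g = 2: 2^135 ≡ 1 — hits 1, so not a primitive root.
g = 3: 3^135 ≡ 270; 3^90 ≡ 1 — hits 1, so not a primitive root.
g = 4: 4^135 ≡ 1 — hits 1, so not a primitive root.
g = 5: 5^135 ≡ 1 — hits 1, so not a primitive root.
g = 6: 6^135 ≡ 270; 6^90 ≡ 242; 6^54 ≡ 10 — none is 1, so 6 is a primitive root.
So 6 is the smallest generator of (Z/271Z)^×.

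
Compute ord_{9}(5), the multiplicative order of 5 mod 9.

Since 5 ∈ (Z/9Z)^×, its order divides φ(9) = φ(3^2) = 3·(3−1) = 6 = 2 · 3.
Divisors of 6: 1, 2, 3, 6.
Evaluate successive powers at the divisors of 6:
5^1 ≡ 5
5^2 ≡ 7
5^3 ≡ 8
5^6 ≡ 1
Therefore the multiplicative order of 5 modulo 9 is 6.

6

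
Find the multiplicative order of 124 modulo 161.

66

Since 124 ∈ (Z/161Z)^×, its order divides φ(161) = φ(7·23) = (7−1)·(23−1) = 6·22 = 132 = 2^2 · 3 · 11.
Divisors of 132: 1, 2, 3, 4, 6, 11, 12, 22, 33, 44, 66, 132.
Compute 124^d (mod 161) for the divisors d until we hit 1:
124^1 ≡ 124 (mod 161)
124^2 ≡ 81 (mod 161)
124^3 ≡ 62 (mod 161)
124^4 ≡ 121 (mod 161)
124^6 ≡ 141 (mod 161)
124^11 ≡ 24 (mod 161)
124^12 ≡ 78 (mod 161)
124^22 ≡ 93 (mod 161)
124^33 ≡ 139 (mod 161)
124^44 ≡ 116 (mod 161)
124^66 ≡ 1 (mod 161) ✓
Therefore the multiplicative order of 124 modulo 161 is 66.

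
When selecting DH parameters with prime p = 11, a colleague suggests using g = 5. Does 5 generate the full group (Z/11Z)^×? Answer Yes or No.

φ(11) = 11 − 1 = 10 = 2 · 5.
It suffices to check that the order of 5 is not a proper divisor of 10: compute 5^(10/q) for q ∈ {2, 5}.
5^5 ≡ 1 (mod 11)  [q = 2: ≡ 1 ✗]
5^2 ≡ 3 (mod 11)  [q = 5: ≢ 1 ✓]
The check at q = 2 fails, so 5 generates a proper subgroup.

No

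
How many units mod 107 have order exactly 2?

1

φ(107) = 107 − 1 = 106 = 2 · 53.
In a cyclic group of order 106, there are φ(d) elements of order d for each divisor d of 106, and zero for non-divisors.
2 | 106, and φ(2) = 2 − 1 = 1.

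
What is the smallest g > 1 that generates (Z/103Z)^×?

φ(103) = 103 − 1 = 102 = 2 · 3 · 17.
Test candidates g = 2, 3, … against the prime factors q ∈ {2, 3, 17} of φ(103): g is a generator iff g^(102/q) ≢ 1 for every such q.
g = 2: 2^51 ≡ 1 — hits 1, so not a primitive root.
g = 3: 3^51 ≡ 102; 3^34 ≡ 1 — hits 1, so not a primitive root.
g = 4: 4^51 ≡ 1 — hits 1, so not a primitive root.
g = 5: 5^51 ≡ 102; 5^34 ≡ 56; 5^6 ≡ 72 — none is 1, so 5 is a primitive root.
The smallest primitive root modulo 103 is 5.

5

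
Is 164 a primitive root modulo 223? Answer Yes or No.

φ(223) = 223 − 1 = 222 = 2 · 3 · 37.
It suffices to check that the order of 164 is not a proper divisor of 222: compute 164^(222/q) for q ∈ {2, 3, 37}.
164^111 ≡ 1 (mod 223)  [q = 2: ≡ 1 ✗]
164^74 ≡ 1 (mod 223)  [q = 3: ≡ 1 ✗]
164^6 ≡ 16 (mod 223)  [q = 37: ≢ 1 ✓]
164^111 ≡ 1 shows ord(164) | 111, strictly less than φ(223); not a primitive root.

No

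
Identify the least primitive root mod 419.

2

φ(419) = 419 − 1 = 418 = 2 · 11 · 19.
g is a primitive root iff g^(418/q) ≢ 1 (mod 419) for each prime q ∈ {2, 11, 19}.
g = 2: 2^209 ≡ 418; 2^38 ≡ 334; 2^22 ≡ 114 — none is 1, so 2 is a primitive root.
The smallest primitive root modulo 419 is 2.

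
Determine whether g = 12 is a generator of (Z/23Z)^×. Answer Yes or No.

No

φ(23) = 23 − 1 = 22 = 2 · 11.
Test 12^(22/q) mod 23 for each prime factor q of 22:
12^11 ≡ 1 (mod 23)  [q = 2: ≡ 1 ✗]
12^2 ≡ 6 (mod 23)  [q = 11: ≢ 1 ✓]
12^11 ≡ 1 shows ord(12) | 11, strictly less than φ(23); not a primitive root.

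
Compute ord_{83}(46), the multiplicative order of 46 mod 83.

82

Since 46 ∈ (Z/83Z)^×, its order divides φ(83) = 83 − 1 = 82 = 2 · 41.
Divisors of 82: 1, 2, 41, 82.
Evaluate successive powers at the divisors of 82:
46^1 ≡ 46
46^2 ≡ 41
46^41 ≡ 82
46^82 ≡ 1
Hence ord(46) = 82.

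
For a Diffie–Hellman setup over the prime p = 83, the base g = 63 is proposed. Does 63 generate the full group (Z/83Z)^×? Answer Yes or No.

No

φ(83) = 83 − 1 = 82 = 2 · 41.
An element g generates (Z/83Z)^× iff g^(82/q) ≢ 1 (mod 83) for each prime q ∈ {2, 41}.
63^41 ≡ 1 (mod 83)  [q = 2: ≡ 1 ✗]
63^2 ≡ 68 (mod 83)  [q = 41: ≢ 1 ✓]
63^41 ≡ 1 shows ord(63) | 41, strictly less than φ(83); not a primitive root.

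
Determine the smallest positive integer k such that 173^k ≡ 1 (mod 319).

10

The order of 173 must divide φ(319) = φ(11·29) = (11−1)·(29−1) = 10·28 = 280 = 2^3 · 5 · 7.
Divisors of 280: 1, 2, 4, 5, 7, 8, 10, 14, 20, 28, 35, 40, 56, 70, 140, 280.
Compute 173^d (mod 319) for the divisors d until we hit 1:
173^1 ≡ 173 (mod 319)
173^2 ≡ 262 (mod 319)
173^4 ≡ 59 (mod 319)
173^5 ≡ 318 (mod 319)
173^7 ≡ 57 (mod 319)
173^8 ≡ 291 (mod 319)
173^10 ≡ 1 (mod 319) ✓
The smallest such exponent is 10, so the order of 173 is 10.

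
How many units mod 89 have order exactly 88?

40

φ(89) = 89 − 1 = 88 = 2^3 · 11.
In a cyclic group of order 88, there are φ(d) elements of order d for each divisor d of 88, and zero for non-divisors.
88 = 2^3 · 11 divides 88, and φ(88) = 40.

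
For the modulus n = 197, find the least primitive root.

2

φ(197) = 197 − 1 = 196 = 2^2 · 7^2.
Test candidates g = 2, 3, … against the prime factors q ∈ {2, 7} of φ(197): g is a generator iff g^(196/q) ≢ 1 for every such q.
g = 2: 2^98 ≡ 196; 2^28 ≡ 104 — none is 1, so 2 is a primitive root.
So 2 is the smallest generator of (Z/197Z)^×.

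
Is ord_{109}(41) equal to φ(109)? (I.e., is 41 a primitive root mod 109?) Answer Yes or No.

φ(109) = 109 − 1 = 108 = 2^2 · 3^3.
It suffices to check that the order of 41 is not a proper divisor of 108: compute 41^(108/q) for q ∈ {2, 3}.
41^54 ≡ 108 (mod 109)  [q = 2: ≢ 1 ✓]
41^36 ≡ 1 (mod 109)  [q = 3: ≡ 1 ✗]
41^36 ≡ 1 shows ord(41) | 36, strictly less than φ(109); not a primitive root.

No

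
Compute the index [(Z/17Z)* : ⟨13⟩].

By Lagrange's theorem, ord_17(13) divides φ(17) = 17 − 1 = 16 = 2^4.
Divisors of 16: 1, 2, 4, 8, 16.
Test each divisor d:
13^1 ≡ 13 (mod 17)
13^2 ≡ 16 (mod 17)
13^4 ≡ 1 (mod 17) ✓
So ord_17(13) = 4, hence |⟨13⟩| = 4.
The index is φ(17) / ord(13) = 16 / 4 = 4.

4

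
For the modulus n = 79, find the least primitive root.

φ(79) = 79 − 1 = 78 = 2 · 3 · 13.
Test candidates g = 2, 3, … against the prime factors q ∈ {2, 3, 13} of φ(79): g is a generator iff g^(78/q) ≢ 1 for every such q.
g = 2: 2^39 ≡ 1 — hits 1, so not a primitive root.
g = 3: 3^39 ≡ 78; 3^26 ≡ 23; 3^6 ≡ 18 — none is 1, so 3 is a primitive root.
Hence the least primitive root of 79 is 3.

3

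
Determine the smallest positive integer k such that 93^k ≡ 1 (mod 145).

28

ord(93) | φ(145) = φ(5·29) = (5−1)·(29−1) = 4·28 = 112 = 2^4 · 7.
Divisors of 112: 1, 2, 4, 7, 8, 14, 16, 28, 56, 112.
Compute 93^d (mod 145) for the divisors d until we hit 1:
93^1 ≡ 93
93^2 ≡ 94
93^4 ≡ 136
93^7 ≡ 57
93^8 ≡ 81
93^14 ≡ 59
93^16 ≡ 36
93^28 ≡ 1
The smallest such exponent is 28, so the order of 93 is 28.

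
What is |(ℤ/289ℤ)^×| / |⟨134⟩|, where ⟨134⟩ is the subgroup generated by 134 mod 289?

34

The order of 134 must divide φ(289) = φ(17^2) = 17·(17−1) = 272 = 2^4 · 17.
Divisors of 272: 1, 2, 4, 8, 16, 17, 34, 68, 136, 272.
Test each divisor d:
134^1 ≡ 134
134^2 ≡ 38
134^4 ≡ 288
134^8 ≡ 1
The order of 134 is 8, so the subgroup it generates has 8 elements.
[(Z/289Z)^× : ⟨134⟩] = 272/8 = 34.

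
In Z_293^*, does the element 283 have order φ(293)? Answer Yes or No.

φ(293) = 293 − 1 = 292 = 2^2 · 73.
An element g generates (Z/293Z)^× iff g^(292/q) ≢ 1 (mod 293) for each prime q ∈ {2, 73}.
283^146 ≡ 1 (mod 293)  [q = 2: ≡ 1 ✗]
283^4 ≡ 38 (mod 293)  [q = 73: ≢ 1 ✓]
283^146 ≡ 1 shows ord(283) | 146, strictly less than φ(293); not a primitive root.

No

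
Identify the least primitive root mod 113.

φ(113) = 113 − 1 = 112 = 2^4 · 7.
g is a primitive root iff g^(112/q) ≢ 1 (mod 113) for each prime q ∈ {2, 7}.
g = 2: 2^56 ≡ 1 — hits 1, so not a primitive root.
g = 3: 3^56 ≡ 112; 3^16 ≡ 49 — none is 1, so 3 is a primitive root.
Hence the least primitive root of 113 is 3.

3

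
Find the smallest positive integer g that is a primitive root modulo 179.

2

φ(179) = 179 − 1 = 178 = 2 · 89.
g is a primitive root iff g^(178/q) ≢ 1 (mod 179) for each prime q ∈ {2, 89}.
g = 2: 2^89 ≡ 178; 2^2 ≡ 4 — none is 1, so 2 is a primitive root.
Hence the least primitive root of 179 is 2.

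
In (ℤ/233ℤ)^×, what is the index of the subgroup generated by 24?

1

The order of 24 must divide φ(233) = 233 − 1 = 232 = 2^3 · 29.
Divisors of 232: 1, 2, 4, 8, 29, 58, 116, 232.
Test each divisor d:
24^1 ≡ 24 (mod 233)
24^2 ≡ 110 (mod 233)
24^4 ≡ 217 (mod 233)
24^8 ≡ 23 (mod 233)
24^29 ≡ 221 (mod 233)
24^58 ≡ 144 (mod 233)
24^116 ≡ 232 (mod 233)
24^232 ≡ 1 (mod 233) ✓
So ord_233(24) = 232, hence |⟨24⟩| = 232.
[(Z/233Z)^× : ⟨24⟩] = 232/232 = 1.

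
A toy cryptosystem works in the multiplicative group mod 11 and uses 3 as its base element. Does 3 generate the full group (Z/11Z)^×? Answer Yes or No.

No

φ(11) = 11 − 1 = 10 = 2 · 5.
It suffices to check that the order of 3 is not a proper divisor of 10: compute 3^(10/q) for q ∈ {2, 5}.
3^5 ≡ 1 (mod 11)  [q = 2: ≡ 1 ✗]
3^2 ≡ 9 (mod 11)  [q = 5: ≢ 1 ✓]
Since 3^5 ≡ 1, the order of 3 divides 5 < 10, so 3 is not a primitive root.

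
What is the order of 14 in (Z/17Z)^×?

By Lagrange's theorem, ord_17(14) divides φ(17) = 17 − 1 = 16 = 2^4.
Divisors of 16: 1, 2, 4, 8, 16.
Test each divisor d:
14^1 ≡ 14 (mod 17)
14^2 ≡ 9 (mod 17)
14^4 ≡ 13 (mod 17)
14^8 ≡ 16 (mod 17)
14^16 ≡ 1 (mod 17) ✓
So ord_17(14) = 16.

16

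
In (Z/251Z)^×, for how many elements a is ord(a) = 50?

φ(251) = 251 − 1 = 250 = 2 · 5^3.
In a cyclic group of order 250, there are φ(d) elements of order d for each divisor d of 250, and zero for non-divisors.
50 = 2 · 5^2 divides 250, and φ(50) = 20.

20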